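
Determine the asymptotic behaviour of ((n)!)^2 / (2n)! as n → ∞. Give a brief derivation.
((n)!)^2/(2n)! ~ ((2π·n)^(1/2) / sqrt(2)) · 2^(−2·n)  →  0

Write N = n. Stirling: N! ~ sqrt(2π N)(N/e)^N and (2N)! ~ sqrt(2π·2N)·(2N/e)^(2N).
  (N!)^2/(2N)! ~ (2π N)^(2/2) (N/e)^(2N) / [sqrt(2π·2N) (2N/e)^(2N)]
     = (2π N)^(2/2) / sqrt(2π·2N) · (N/(2N))^(2N)
     = (2π N)^((2−1)/2) / sqrt(2) · 2^(−2N).
Since 2^2 > 1, the factor 2^(−2N) decays exponentially, so the ratio → 0. Substituting N = n gives the stated form.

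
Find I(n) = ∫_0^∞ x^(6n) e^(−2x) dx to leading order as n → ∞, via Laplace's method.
I(n) ~ (sqrt(2π·6n) / 2) · (6n/(2e))^(6n)

Write the integrand as exp(6n ln x − 2x) and set f(x) = 6n ln x − 2x. Then f'(x) = 6n/x − 2 = 0 at x* = 6n/2, and f''(x*) = −6n/x*^2 = −2^2/(6n). Laplace's method (interior maximum) gives
  I(n) ~ e^(f(x*)) · sqrt(2π / |f''(x*)|)
        = exp(6n ln(6n/2) − 6n) · sqrt(2π · 6n / 2^2)
        = (6n/2)^(6n) e^(−6n) · sqrt(2π·6n) / 2
        = (sqrt(2π·6n) / 2) · (6n/(2e))^(6n).
This matches Γ(6n+1)/2^(6n+1) with Stirling applied to Γ.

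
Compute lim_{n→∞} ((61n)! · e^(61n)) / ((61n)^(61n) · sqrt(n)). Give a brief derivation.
lim = sqrt(2π·61)

Stirling: (61n)! ~ sqrt(2π·61n) · (61n/e)^(61n). Hence
  (61n)! · e^(61n) / (61n)^(61n) ~ sqrt(2π·61n).
Dividing by sqrt(n): sqrt(2π·61n) / sqrt(n) = sqrt(2π·61) · n^((1−1)/2), so the limit is sqrt(2π·61).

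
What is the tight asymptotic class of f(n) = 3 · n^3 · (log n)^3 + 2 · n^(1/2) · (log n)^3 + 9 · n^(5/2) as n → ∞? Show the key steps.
f(n) ∈ Θ(n^3 · (log n)^3)

Compare the terms by growth order. For large n, n^a · (log n)^b dominates n^a' · (log n)^b' iff a > a', or (a = a' and b > b'). Ranking the 3 terms shows the dominant one is 3 · n^3 · (log n)^3. Hence f(n) ∈ Θ(n^3 · (log n)^3).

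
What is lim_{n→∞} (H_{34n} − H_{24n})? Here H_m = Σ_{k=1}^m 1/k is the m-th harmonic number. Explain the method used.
lim = ln(34/24) = ln(17/12)

Euler-Maclaurin gives H_m = ln m + γ + 1/(2m) + O(1/m^2). The γ and O(1/m) terms cancel in the difference:
  H_{34n} − H_{24n} = ln(34n) − ln(24n) + O(1/n) = ln(34/24) + O(1/n).
Hence the limit is ln(34/24) = ln(17/12).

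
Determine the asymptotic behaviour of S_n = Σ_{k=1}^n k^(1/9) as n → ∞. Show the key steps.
S_n ~ (9/10) · n^(10/9)

Integral comparison: Σ_{k=1}^n k^(1/9) = ∫_0^n x^(1/9) dx + O(n^(1/9)). The integral is n^(1 + 1/9) / (1 + 1/9) = n^((1+9)/9) / ((1+9)/9) = (9/10) · n^(10/9).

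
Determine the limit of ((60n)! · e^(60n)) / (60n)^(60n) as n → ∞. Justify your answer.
lim = ∞

Stirling: (60n)! ~ sqrt(2π·60n) · (60n/e)^(60n). Hence
  (60n)! · e^(60n) / (60n)^(60n) ~ sqrt(2π·60n) = sqrt(2π·60) · sqrt(n) → ∞.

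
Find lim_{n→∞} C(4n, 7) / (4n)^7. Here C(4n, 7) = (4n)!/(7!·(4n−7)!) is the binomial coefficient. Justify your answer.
lim = 1/7! = 1/5040

With N = 4n → ∞: C(N, 7) / N^7 = [N(N−1)…(N−6)] / (7! · N^7) = (1/7!) · 1 · (1 − 1/(4n)) · … · (1 − 6/(4n)). Each factor → 1 as N → ∞, so the limit is 1/7! = 1/5040.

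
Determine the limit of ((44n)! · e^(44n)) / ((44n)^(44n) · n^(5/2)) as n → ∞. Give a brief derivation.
lim = 0

Stirling: (44n)! ~ sqrt(2π·44n) · (44n/e)^(44n). Hence
  (44n)! · e^(44n) / (44n)^(44n) ~ sqrt(2π·44n).
Dividing by n^(5/2): sqrt(2π·44n) / n^(5/2) = sqrt(2π·44) · n^((1−5)/2), so the expression behaves like sqrt(2π·44) · n^((1−5)/2) → 0.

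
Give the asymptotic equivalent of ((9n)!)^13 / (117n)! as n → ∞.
((9n)!)^13/(117n)! ~ ((2π·9n)^(12/2) / sqrt(13)) · 13^(−13·9n)  →  0

Write N = 9n. Stirling: N! ~ sqrt(2π N)(N/e)^N and (13N)! ~ sqrt(2π·13N)·(13N/e)^(13N).
  (N!)^13/(13N)! ~ (2π N)^(13/2) (N/e)^(13N) / [sqrt(2π·13N) (13N/e)^(13N)]
     = (2π N)^(13/2) / sqrt(2π·13N) · (N/(13N))^(13N)
     = (2π N)^((13−1)/2) / sqrt(13) · 13^(−13N).
Since 13^13 > 1, the factor 13^(−13N) decays exponentially, so the ratio → 0. Substituting N = 9n gives the stated form.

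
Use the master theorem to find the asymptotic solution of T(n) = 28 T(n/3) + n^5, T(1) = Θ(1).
T(n) = Θ(n^5)

log_3 28 ≈ 3.033. f(n) = n^5 dominates n^(log_3 28) since 5 > 3.033, and the regularity condition a·f(n/b) = 28·(n/3)^5 = (28/243)·n^5 ≤ c·f(n) holds with c = 28/243 ≈ 0.115 < 1. So this is Case 3: T(n) = Θ(f(n)) = Θ(n^5).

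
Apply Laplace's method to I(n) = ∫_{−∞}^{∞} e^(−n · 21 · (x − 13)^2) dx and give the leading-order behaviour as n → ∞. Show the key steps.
I(n) = sqrt(π/(21n))

Here φ(x) = 21 · (x − 13)^2 has its unique minimum at x* = 13 with φ(x*) = 0 and φ''(x*) = 42. Laplace's method gives
  I(n) ~ e^(−n φ(x*)) · sqrt(2π / (n · φ''(x*))) = sqrt(2π / (42n)) = sqrt(π/(21n)).
This is exact: substituting u = (x − 13)·sqrt(21n) gives I(n) = (1/sqrt(21n)) ∫_{−∞}^{∞} e^(−u^2) du = sqrt(π/(21n)).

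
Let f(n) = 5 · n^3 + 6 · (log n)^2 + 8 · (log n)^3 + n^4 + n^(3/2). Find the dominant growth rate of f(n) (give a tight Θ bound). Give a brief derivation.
f(n) ∈ Θ(n^4)

Compare the terms by growth order. For large n, n^a · (log n)^b dominates n^a' · (log n)^b' iff a > a', or (a = a' and b > b'). Ranking the 5 terms shows the dominant one is n^4. Hence f(n) ∈ Θ(n^4).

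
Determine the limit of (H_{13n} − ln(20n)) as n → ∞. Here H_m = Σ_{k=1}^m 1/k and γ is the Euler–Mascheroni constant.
lim = ln(13/20) + γ

By Euler-Maclaurin, H_m = ln m + γ + O(1/m). So
  H_{13n} − ln(20n) = ln(13n) + γ − ln(20n) + O(1/n)
                       = ln(13/20) + γ + O(1/n).
Hence the limit is ln(13/20) + γ.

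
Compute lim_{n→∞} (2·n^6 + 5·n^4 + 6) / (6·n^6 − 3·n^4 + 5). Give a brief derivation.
lim = 2/6 = 1/3

For large n the leading n^6 terms dominate both numerator and denominator. Dividing top and bottom by n^6, every other term tends to 0, leaving 2/6 = 1/3.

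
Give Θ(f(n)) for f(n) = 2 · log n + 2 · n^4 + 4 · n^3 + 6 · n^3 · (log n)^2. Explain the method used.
f(n) ∈ Θ(n^4)

Compare the terms by growth order. For large n, n^a · (log n)^b dominates n^a' · (log n)^b' iff a > a', or (a = a' and b > b'). Ranking the 4 terms shows the dominant one is 2 · n^4. Hence f(n) ∈ Θ(n^4).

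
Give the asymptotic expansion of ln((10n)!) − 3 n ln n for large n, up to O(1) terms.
ln((10n)!) − 3 n ln n = 7 n ln n + 10(ln 10 − 1) n + (1/2) ln(2π·10n) + O(1/n)

Stirling: ln((10n)!) = 10n ln(10n) − 10n + (1/2) ln(2π·10n) + O(1/n).
Expand 10n ln(10n) = 10n (ln n + ln 10) = 10n ln n + 10n ln 10.
Subtract 3n ln n: leading term is (10 − 3) n ln n = 7 n ln n. The next term is 10n ln 10 − 10n = 10(ln 10 − 1) n. Then the (1/2) ln(2π·10n) correction.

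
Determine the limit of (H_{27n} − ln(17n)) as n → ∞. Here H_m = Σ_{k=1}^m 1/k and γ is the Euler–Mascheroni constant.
lim = ln(27/17) + γ

By Euler-Maclaurin, H_m = ln m + γ + O(1/m). So
  H_{27n} − ln(17n) = ln(27n) + γ − ln(17n) + O(1/n)
                       = ln(27/17) + γ + O(1/n).
Hence the limit is ln(27/17) + γ.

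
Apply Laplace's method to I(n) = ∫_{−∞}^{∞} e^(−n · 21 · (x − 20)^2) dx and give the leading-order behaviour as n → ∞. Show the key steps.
I(n) = sqrt(π/(21n))

Here φ(x) = 21 · (x − 20)^2 has its unique minimum at x* = 20 with φ(x*) = 0 and φ''(x*) = 42. Laplace's method gives
  I(n) ~ e^(−n φ(x*)) · sqrt(2π / (n · φ''(x*))) = sqrt(2π / (42n)) = sqrt(π/(21n)).
This is exact: substituting u = (x − 20)·sqrt(21n) gives I(n) = (1/sqrt(21n)) ∫_{−∞}^{∞} e^(−u^2) du = sqrt(π/(21n)).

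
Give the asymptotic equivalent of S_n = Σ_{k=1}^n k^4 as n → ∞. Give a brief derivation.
S_n ~ n^5 / 5

By integral comparison (Euler-Maclaurin), Σ_{k=1}^n k^4 = ∫_0^n x^4 dx + O(n^4) = n^5/5 + O(n^4). (Equivalently, Faulhaber's formula gives the same leading term.)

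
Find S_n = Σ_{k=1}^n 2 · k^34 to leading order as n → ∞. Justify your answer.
S_n ~ 2 · n^35 / 35

By integral comparison (Euler-Maclaurin), Σ_{k=1}^n 2 · k^34 = 2 · ∫_0^n x^34 dx + O(n^34) = 2 · n^35/35 + O(n^34). (Equivalently, Faulhaber's formula gives the same leading term.)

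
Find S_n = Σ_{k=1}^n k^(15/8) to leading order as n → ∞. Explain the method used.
S_n ~ (8/23) · n^(23/8)

Integral comparison: Σ_{k=1}^n k^(15/8) = ∫_0^n x^(15/8) dx + O(n^(15/8)). The integral is n^(1 + 15/8) / (1 + 15/8) = n^((15+8)/8) / ((15+8)/8) = (8/23) · n^(23/8).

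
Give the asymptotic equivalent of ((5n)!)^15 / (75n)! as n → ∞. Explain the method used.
((5n)!)^15/(75n)! ~ ((2π·5n)^(14/2) / sqrt(15)) · 15^(−15·5n)  →  0

Write N = 5n. Stirling: N! ~ sqrt(2π N)(N/e)^N and (15N)! ~ sqrt(2π·15N)·(15N/e)^(15N).
  (N!)^15/(15N)! ~ (2π N)^(15/2) (N/e)^(15N) / [sqrt(2π·15N) (15N/e)^(15N)]
     = (2π N)^(15/2) / sqrt(2π·15N) · (N/(15N))^(15N)
     = (2π N)^((15−1)/2) / sqrt(15) · 15^(−15N).
Since 15^15 > 1, the factor 15^(−15N) decays exponentially, so the ratio → 0. Substituting N = 5n gives the stated form.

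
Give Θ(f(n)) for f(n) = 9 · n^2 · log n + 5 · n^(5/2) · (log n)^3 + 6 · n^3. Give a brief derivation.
f(n) ∈ Θ(n^3)

Compare the terms by growth order. For large n, n^a · (log n)^b dominates n^a' · (log n)^b' iff a > a', or (a = a' and b > b'). Ranking the 3 terms shows the dominant one is 6 · n^3. Hence f(n) ∈ Θ(n^3).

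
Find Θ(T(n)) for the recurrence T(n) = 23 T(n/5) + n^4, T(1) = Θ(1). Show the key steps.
T(n) = Θ(n^4)

log_5 23 ≈ 1.948. f(n) = n^4 dominates n^(log_5 23) since 4 > 1.948, and the regularity condition a·f(n/b) = 23·(n/5)^4 = (23/625)·n^4 ≤ c·f(n) holds with c = 23/625 ≈ 0.0368 < 1. So this is Case 3: T(n) = Θ(f(n)) = Θ(n^4).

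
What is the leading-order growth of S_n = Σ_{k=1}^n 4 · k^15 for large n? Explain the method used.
S_n ~ n^16 / 4

By integral comparison (Euler-Maclaurin), Σ_{k=1}^n 4 · k^15 = 4 · ∫_0^n x^15 dx + O(n^15) = 4 · n^16/16 = n^16 / 4 + O(n^15). (Equivalently, Faulhaber's formula gives the same leading term.)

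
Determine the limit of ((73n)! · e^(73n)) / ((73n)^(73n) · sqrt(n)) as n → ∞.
lim = sqrt(2π·73)

Stirling: (73n)! ~ sqrt(2π·73n) · (73n/e)^(73n). Hence
  (73n)! · e^(73n) / (73n)^(73n) ~ sqrt(2π·73n).
Dividing by sqrt(n): sqrt(2π·73n) / sqrt(n) = sqrt(2π·73) · n^((1−1)/2), so the limit is sqrt(2π·73).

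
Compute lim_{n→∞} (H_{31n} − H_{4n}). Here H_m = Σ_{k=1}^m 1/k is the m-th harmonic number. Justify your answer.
lim = ln(31/4)

Euler-Maclaurin gives H_m = ln m + γ + 1/(2m) + O(1/m^2). The γ and O(1/m) terms cancel in the difference:
  H_{31n} − H_{4n} = ln(31n) − ln(4n) + O(1/n) = ln(31/4) + O(1/n).
Hence the limit is ln(31/4).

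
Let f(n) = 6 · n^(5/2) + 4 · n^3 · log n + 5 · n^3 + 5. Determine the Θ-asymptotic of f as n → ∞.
f(n) ∈ Θ(n^3 · log n)

Compare the terms by growth order. For large n, n^a · (log n)^b dominates n^a' · (log n)^b' iff a > a', or (a = a' and b > b'). Ranking the 4 terms shows the dominant one is 4 · n^3 · log n. Hence f(n) ∈ Θ(n^3 · log n).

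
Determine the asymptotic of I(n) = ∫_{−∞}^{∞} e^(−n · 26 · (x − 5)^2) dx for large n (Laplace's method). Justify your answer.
I(n) = sqrt(π/(26n))

Here φ(x) = 26 · (x − 5)^2 has its unique minimum at x* = 5 with φ(x*) = 0 and φ''(x*) = 52. Laplace's method gives
  I(n) ~ e^(−n φ(x*)) · sqrt(2π / (n · φ''(x*))) = sqrt(2π / (52n)) = sqrt(π/(26n)).
This is exact: substituting u = (x − 5)·sqrt(26n) gives I(n) = (1/sqrt(26n)) ∫_{−∞}^{∞} e^(−u^2) du = sqrt(π/(26n)).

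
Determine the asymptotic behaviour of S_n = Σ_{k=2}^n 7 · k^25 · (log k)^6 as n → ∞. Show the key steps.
S_n ~ 7 · n^26 · (log n)^6 / 26

By integral comparison, S_n = ∫_1^n 7 · x^25 · (log x)^6 dx + O(n^25 · (log n)^6). For the integral, the leading term of ∫_1^n x^25 (log x)^6 dx is n^26/26 · (log n)^6 (by repeated integration by parts; each step lowers the log-exponent and produces a relatively O(1/log n) correction). Hence S_n ~ 7 · n^26 · (log n)^6 / 26.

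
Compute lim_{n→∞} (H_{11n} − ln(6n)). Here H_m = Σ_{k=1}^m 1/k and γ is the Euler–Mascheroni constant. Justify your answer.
lim = ln(11/6) + γ

By Euler-Maclaurin, H_m = ln m + γ + O(1/m). So
  H_{11n} − ln(6n) = ln(11n) + γ − ln(6n) + O(1/n)
                       = ln(11/6) + γ + O(1/n).
Hence the limit is ln(11/6) + γ.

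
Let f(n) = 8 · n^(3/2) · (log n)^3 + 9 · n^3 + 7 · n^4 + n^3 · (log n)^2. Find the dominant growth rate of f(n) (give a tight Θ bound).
f(n) ∈ Θ(n^4)

Compare the terms by growth order. For large n, n^a · (log n)^b dominates n^a' · (log n)^b' iff a > a', or (a = a' and b > b'). Ranking the 4 terms shows the dominant one is 7 · n^4. Hence f(n) ∈ Θ(n^4).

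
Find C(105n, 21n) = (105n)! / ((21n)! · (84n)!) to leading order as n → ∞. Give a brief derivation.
C(105n, 21n) ~ (3125/256)^(21n) · sqrt(5/(8π·21n))

Write N = 21n. Apply Stirling to each factorial:
  (5N)! ~ sqrt(2π·5N) · (5N/e)^(5N),
  N! ~ sqrt(2π N) · (N/e)^N,
  (4N)! ~ sqrt(2π·4N) · (4N/e)^(4N).
The exponential factors combine to (5N)^(5N) / (N^N · (4N)^(4N)) = 5^(5N)/4^(4N) = (5^5/4^4)^N = (3125/256)^N.
The square-root prefactors combine to sqrt(2π·5N) / (sqrt(2π N)·sqrt(2π·4N)) = sqrt(5 / (2π·4·N)) = sqrt(5/(8π·21n)).
Substituting N = 21n: C(105n, 21n) ~ (3125/256)^(21n) · sqrt(5/(8π·21n)).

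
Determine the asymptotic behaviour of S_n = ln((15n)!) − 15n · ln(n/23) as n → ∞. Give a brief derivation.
S_n ~ 15n · (ln 345 − 1) + O(ln n)

Stirling: ln((15n)!) = 15n ln(15n) − 15n + O(ln n).
  S_n = 15n ln(15n) − 15n − 15n ln(n/23) + O(ln n)
      = 15n ln(15n) − 15n ln n + 15n ln 23 − 15n + O(ln n)
      = 15n ln 15 + 15n ln 23 − 15n + O(ln n)
      = 15n (ln 345 − 1) + O(ln n).
Numerically ln(345) − 1 ≈ 4.8435.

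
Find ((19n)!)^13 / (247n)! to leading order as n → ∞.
((19n)!)^13/(247n)! ~ ((2π·19n)^(12/2) / sqrt(13)) · 13^(−13·19n)  →  0

Write N = 19n. Stirling: N! ~ sqrt(2π N)(N/e)^N and (13N)! ~ sqrt(2π·13N)·(13N/e)^(13N).
  (N!)^13/(13N)! ~ (2π N)^(13/2) (N/e)^(13N) / [sqrt(2π·13N) (13N/e)^(13N)]
     = (2π N)^(13/2) / sqrt(2π·13N) · (N/(13N))^(13N)
     = (2π N)^((13−1)/2) / sqrt(13) · 13^(−13N).
Since 13^13 > 1, the factor 13^(−13N) decays exponentially, so the ratio → 0. Substituting N = 19n gives the stated form.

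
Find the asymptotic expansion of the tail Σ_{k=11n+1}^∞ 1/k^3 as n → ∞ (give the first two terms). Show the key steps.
Σ_{k>11n} 1/k^3 = 1/(2 · (11n)^2) − 1/(2 · (11n)^3) + O(1/(11n)^4)

Compare to the integral: ∫_{11n}^∞ x^(−3) dx = [−x^(−2)/2]_{11n}^∞ = 1/((3−1)·(11n)^2). The Euler-Maclaurin correction adds −f(11n)/2 = −1/(2·(11n)^3). Euler-Maclaurin then gives
  Σ_{k>11n} 1/k^3 = ∫_{11n}^∞ dx/x^3 − 1/(2·(11n)^3) + O(1/(11n)^4).
(Equivalently this is ζ(3) − Σ_{k≤11n} 1/k^3.)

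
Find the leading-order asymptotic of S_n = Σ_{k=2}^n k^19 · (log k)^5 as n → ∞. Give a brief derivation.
S_n ~ n^20 · (log n)^5 / 20

By integral comparison, S_n = ∫_1^n x^19 · (log x)^5 dx + O(n^19 · (log n)^5). For the integral, the leading term of ∫_1^n x^19 (log x)^5 dx is n^20/20 · (log n)^5 (by repeated integration by parts; each step lowers the log-exponent and produces a relatively O(1/log n) correction). Hence S_n ~ n^20 · (log n)^5 / 20.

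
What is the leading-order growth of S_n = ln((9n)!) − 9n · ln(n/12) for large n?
S_n ~ 9n · (ln 108 − 1) + O(ln n)

Stirling: ln((9n)!) = 9n ln(9n) − 9n + O(ln n).
  S_n = 9n ln(9n) − 9n − 9n ln(n/12) + O(ln n)
      = 9n ln(9n) − 9n ln n + 9n ln 12 − 9n + O(ln n)
      = 9n ln 9 + 9n ln 12 − 9n + O(ln n)
      = 9n (ln 108 − 1) + O(ln n).
Numerically ln(108) − 1 ≈ 3.6821.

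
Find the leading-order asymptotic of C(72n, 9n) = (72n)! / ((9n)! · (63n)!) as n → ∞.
C(72n, 9n) ~ (16777216/823543)^(9n) · sqrt(4/(7π·9n))

Write N = 9n. Apply Stirling to each factorial:
  (8N)! ~ sqrt(2π·8N) · (8N/e)^(8N),
  N! ~ sqrt(2π N) · (N/e)^N,
  (7N)! ~ sqrt(2π·7N) · (7N/e)^(7N).
The exponential factors combine to (8N)^(8N) / (N^N · (7N)^(7N)) = 8^(8N)/7^(7N) = (8^8/7^7)^N = (16777216/823543)^N.
The square-root prefactors combine to sqrt(2π·8N) / (sqrt(2π N)·sqrt(2π·7N)) = sqrt(8 / (2π·7·N)) = sqrt(4/(7π·9n)).
Substituting N = 9n: C(72n, 9n) ~ (16777216/823543)^(9n) · sqrt(4/(7π·9n)).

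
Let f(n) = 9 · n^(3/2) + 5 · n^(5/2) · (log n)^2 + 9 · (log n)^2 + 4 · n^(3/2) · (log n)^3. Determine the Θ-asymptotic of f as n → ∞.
f(n) ∈ Θ(n^(5/2) · (log n)^2)

Compare the terms by growth order. For large n, n^a · (log n)^b dominates n^a' · (log n)^b' iff a > a', or (a = a' and b > b'). Ranking the 4 terms shows the dominant one is 5 · n^(5/2) · (log n)^2. Hence f(n) ∈ Θ(n^(5/2) · (log n)^2).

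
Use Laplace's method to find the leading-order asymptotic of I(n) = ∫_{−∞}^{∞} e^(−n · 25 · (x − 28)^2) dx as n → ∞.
I(n) = sqrt(π/(25n))

Here φ(x) = 25 · (x − 28)^2 has its unique minimum at x* = 28 with φ(x*) = 0 and φ''(x*) = 50. Laplace's method gives
  I(n) ~ e^(−n φ(x*)) · sqrt(2π / (n · φ''(x*))) = sqrt(2π / (50n)) = sqrt(π/(25n)).
This is exact: substituting u = (x − 28)·sqrt(25n) gives I(n) = (1/sqrt(25n)) ∫_{−∞}^{∞} e^(−u^2) du = sqrt(π/(25n)).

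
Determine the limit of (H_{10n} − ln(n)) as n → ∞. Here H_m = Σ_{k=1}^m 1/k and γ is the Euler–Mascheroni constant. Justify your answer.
lim = ln 10 + γ

By Euler-Maclaurin, H_m = ln m + γ + O(1/m). So
  H_{10n} − ln(n) = ln(10n) + γ − ln(n) + O(1/n)
                       = ln(10/1) + γ + O(1/n).
Hence the limit is ln(10/1) + γ.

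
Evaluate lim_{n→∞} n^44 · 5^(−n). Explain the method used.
lim = 0

Exponentials with base > 1 dominate every fixed polynomial: for any fixed c, n^c / 5^n → 0 as n → ∞ (e.g. by the ratio test, or by writing 5^n = e^(n ln 5) and noting e^(n ln 5) / n^c → ∞). Hence n^44 · 5^(−n) = n^44 / 5^n → 0.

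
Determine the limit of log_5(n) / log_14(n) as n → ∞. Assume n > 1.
lim = ln(14) / ln(5) = log_5(14)

Change of base: log_5(n) = ln n / ln 5 and log_14(n) = ln n / ln 14. The ratio is (ln n / ln 5) · (ln 14 / ln n) = ln 14 / ln 5, a constant independent of n. So the limit is ln 14 / ln 5 = log_5(14).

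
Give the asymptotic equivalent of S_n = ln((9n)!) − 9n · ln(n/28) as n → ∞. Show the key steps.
S_n ~ 9n · (ln 252 − 1) + O(ln n)

Stirling: ln((9n)!) = 9n ln(9n) − 9n + O(ln n).
  S_n = 9n ln(9n) − 9n − 9n ln(n/28) + O(ln n)
      = 9n ln(9n) − 9n ln n + 9n ln 28 − 9n + O(ln n)
      = 9n ln 9 + 9n ln 28 − 9n + O(ln n)
      = 9n (ln 252 − 1) + O(ln n).
Numerically ln(252) − 1 ≈ 4.5294.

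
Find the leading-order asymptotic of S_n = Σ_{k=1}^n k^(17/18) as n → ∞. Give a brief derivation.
S_n ~ (18/35) · n^(35/18)

Integral comparison: Σ_{k=1}^n k^(17/18) = ∫_0^n x^(17/18) dx + O(n^(17/18)). The integral is n^(1 + 17/18) / (1 + 17/18) = n^((17+18)/18) / ((17+18)/18) = (18/35) · n^(35/18).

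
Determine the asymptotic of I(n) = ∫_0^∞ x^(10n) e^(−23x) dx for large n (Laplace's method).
I(n) ~ (sqrt(2π·10n) / 23) · (10n/(23e))^(10n)

Write the integrand as exp(10n ln x − 23x) and set f(x) = 10n ln x − 23x. Then f'(x) = 10n/x − 23 = 0 at x* = 10n/23, and f''(x*) = −10n/x*^2 = −23^2/(10n). Laplace's method (interior maximum) gives
  I(n) ~ e^(f(x*)) · sqrt(2π / |f''(x*)|)
        = exp(10n ln(10n/23) − 10n) · sqrt(2π · 10n / 23^2)
        = (10n/23)^(10n) e^(−10n) · sqrt(2π·10n) / 23
        = (sqrt(2π·10n) / 23) · (10n/(23e))^(10n).
This matches Γ(10n+1)/23^(10n+1) with Stirling applied to Γ.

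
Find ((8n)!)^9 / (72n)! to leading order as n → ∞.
((8n)!)^9/(72n)! ~ ((2π·8n)^(8/2) / 3) · 9^(−9·8n)  →  0

Write N = 8n. Stirling: N! ~ sqrt(2π N)(N/e)^N and (9N)! ~ sqrt(2π·9N)·(9N/e)^(9N).
  (N!)^9/(9N)! ~ (2π N)^(9/2) (N/e)^(9N) / [sqrt(2π·9N) (9N/e)^(9N)]
     = (2π N)^(9/2) / sqrt(2π·9N) · (N/(9N))^(9N)
     = (2π N)^((9−1)/2) / 3 · 9^(−9N).
Since 9^9 > 1, the factor 9^(−9N) decays exponentially, so the ratio → 0. Substituting N = 8n gives the stated form.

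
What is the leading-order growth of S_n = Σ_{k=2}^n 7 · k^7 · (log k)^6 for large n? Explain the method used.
S_n ~ 7 · n^8 · (log n)^6 / 8

By integral comparison, S_n = ∫_1^n 7 · x^7 · (log x)^6 dx + O(n^7 · (log n)^6). For the integral, the leading term of ∫_1^n x^7 (log x)^6 dx is n^8/8 · (log n)^6 (by repeated integration by parts; each step lowers the log-exponent and produces a relatively O(1/log n) correction). Hence S_n ~ 7 · n^8 · (log n)^6 / 8.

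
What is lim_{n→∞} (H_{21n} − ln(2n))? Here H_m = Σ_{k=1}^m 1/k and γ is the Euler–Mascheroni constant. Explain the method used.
lim = ln(21/2) + γ

By Euler-Maclaurin, H_m = ln m + γ + O(1/m). So
  H_{21n} − ln(2n) = ln(21n) + γ − ln(2n) + O(1/n)
                       = ln(21/2) + γ + O(1/n).
Hence the limit is ln(21/2) + γ.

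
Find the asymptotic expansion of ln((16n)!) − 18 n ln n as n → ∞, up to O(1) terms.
ln((16n)!) − 18 n ln n = −2 n ln n + 16(ln 16 − 1) n + (1/2) ln(2π·16n) + O(1/n)

Stirling: ln((16n)!) = 16n ln(16n) − 16n + (1/2) ln(2π·16n) + O(1/n).
Expand 16n ln(16n) = 16n (ln n + ln 16) = 16n ln n + 16n ln 16.
Subtract 18n ln n: leading term is (16 − 18) n ln n = −2 n ln n. The next term is 16n ln 16 − 16n = 16(ln 16 − 1) n. Then the (1/2) ln(2π·16n) correction.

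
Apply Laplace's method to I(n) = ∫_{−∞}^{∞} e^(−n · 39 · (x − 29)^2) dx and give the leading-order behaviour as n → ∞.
I(n) = sqrt(π/(39n))

Here φ(x) = 39 · (x − 29)^2 has its unique minimum at x* = 29 with φ(x*) = 0 and φ''(x*) = 78. Laplace's method gives
  I(n) ~ e^(−n φ(x*)) · sqrt(2π / (n · φ''(x*))) = sqrt(2π / (78n)) = sqrt(π/(39n)).
This is exact: substituting u = (x − 29)·sqrt(39n) gives I(n) = (1/sqrt(39n)) ∫_{−∞}^{∞} e^(−u^2) du = sqrt(π/(39n)).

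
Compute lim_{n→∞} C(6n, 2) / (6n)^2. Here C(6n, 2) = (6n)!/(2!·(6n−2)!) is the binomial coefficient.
lim = 1/2! = 1/2

With N = 6n → ∞: C(N, 2) / N^2 = [N(N−1)…(N−1)] / (2! · N^2) = (1/2!) · 1 · (1 − 1/(6n)). Each factor → 1 as N → ∞, so the limit is 1/2! = 1/2.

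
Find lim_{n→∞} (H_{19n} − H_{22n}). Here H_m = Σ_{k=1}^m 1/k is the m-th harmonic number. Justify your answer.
lim = ln(19/22)

Euler-Maclaurin gives H_m = ln m + γ + 1/(2m) + O(1/m^2). The γ and O(1/m) terms cancel in the difference:
  H_{19n} − H_{22n} = ln(19n) − ln(22n) + O(1/n) = ln(19/22) + O(1/n).
Hence the limit is ln(19/22).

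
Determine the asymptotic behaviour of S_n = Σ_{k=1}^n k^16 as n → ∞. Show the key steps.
S_n ~ n^17 / 17

By integral comparison (Euler-Maclaurin), Σ_{k=1}^n k^16 = ∫_0^n x^16 dx + O(n^16) = n^17/17 + O(n^16). (Equivalently, Faulhaber's formula gives the same leading term.)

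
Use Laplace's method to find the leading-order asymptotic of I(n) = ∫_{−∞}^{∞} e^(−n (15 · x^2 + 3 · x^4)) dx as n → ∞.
I(n) ~ sqrt(π/(15n))

φ(x) = 15 · x^2 + 3 · x^4 has its unique global minimum at x* = 0 (since φ'(x) = 30x + 12x^3 = 0 only at x = 0 for real x with both coefficients positive, and φ → ∞ as |x| → ∞). At x* = 0, φ(0) = 0 and φ''(0) = 30. Laplace's method then gives
  I(n) ~ sqrt(2π / (n · φ''(0))) · e^(−n φ(0)) = sqrt(2π / (30n)) = sqrt(π/(15n)).
The 3 · x^4 term contributes only at subleading order (an O(1/n) relative correction).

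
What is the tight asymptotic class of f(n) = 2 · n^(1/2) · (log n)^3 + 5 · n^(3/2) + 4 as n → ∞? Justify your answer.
f(n) ∈ Θ(n^(3/2))

Compare the terms by growth order. For large n, n^a · (log n)^b dominates n^a' · (log n)^b' iff a > a', or (a = a' and b > b'). Ranking the 3 terms shows the dominant one is 5 · n^(3/2). Hence f(n) ∈ Θ(n^(3/2)).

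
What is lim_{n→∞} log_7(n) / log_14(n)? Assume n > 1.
lim = ln(14) / ln(7) = log_7(14)

Change of base: log_7(n) = ln n / ln 7 and log_14(n) = ln n / ln 14. The ratio is (ln n / ln 7) · (ln 14 / ln n) = ln 14 / ln 7, a constant independent of n. So the limit is ln 14 / ln 7 = log_7(14).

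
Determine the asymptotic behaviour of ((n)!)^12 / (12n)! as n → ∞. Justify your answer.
((n)!)^12/(12n)! ~ ((2π·n)^(11/2) / sqrt(12)) · 12^(−12·n)  →  0

Write N = n. Stirling: N! ~ sqrt(2π N)(N/e)^N and (12N)! ~ sqrt(2π·12N)·(12N/e)^(12N).
  (N!)^12/(12N)! ~ (2π N)^(12/2) (N/e)^(12N) / [sqrt(2π·12N) (12N/e)^(12N)]
     = (2π N)^(12/2) / sqrt(2π·12N) · (N/(12N))^(12N)
     = (2π N)^((12−1)/2) / sqrt(12) · 12^(−12N).
Since 12^12 > 1, the factor 12^(−12N) decays exponentially, so the ratio → 0. Substituting N = n gives the stated form.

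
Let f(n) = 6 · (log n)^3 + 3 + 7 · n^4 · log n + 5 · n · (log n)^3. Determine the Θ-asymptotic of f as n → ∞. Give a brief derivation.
f(n) ∈ Θ(n^4 · log n)

Compare the terms by growth order. For large n, n^a · (log n)^b dominates n^a' · (log n)^b' iff a > a', or (a = a' and b > b'). Ranking the 4 terms shows the dominant one is 7 · n^4 · log n. Hence f(n) ∈ Θ(n^4 · log n).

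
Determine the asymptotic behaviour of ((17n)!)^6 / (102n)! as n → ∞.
((17n)!)^6/(102n)! ~ ((2π·17n)^(5/2) / sqrt(6)) · 6^(−6·17n)  →  0

Write N = 17n. Stirling: N! ~ sqrt(2π N)(N/e)^N and (6N)! ~ sqrt(2π·6N)·(6N/e)^(6N).
  (N!)^6/(6N)! ~ (2π N)^(6/2) (N/e)^(6N) / [sqrt(2π·6N) (6N/e)^(6N)]
     = (2π N)^(6/2) / sqrt(2π·6N) · (N/(6N))^(6N)
     = (2π N)^((6−1)/2) / sqrt(6) · 6^(−6N).
Since 6^6 > 1, the factor 6^(−6N) decays exponentially, so the ratio → 0. Substituting N = 17n gives the stated form.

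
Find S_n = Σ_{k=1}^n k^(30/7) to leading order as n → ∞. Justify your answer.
S_n ~ (7/37) · n^(37/7)

Integral comparison: Σ_{k=1}^n k^(30/7) = ∫_0^n x^(30/7) dx + O(n^(30/7)). The integral is n^(1 + 30/7) / (1 + 30/7) = n^((30+7)/7) / ((30+7)/7) = (7/37) · n^(37/7).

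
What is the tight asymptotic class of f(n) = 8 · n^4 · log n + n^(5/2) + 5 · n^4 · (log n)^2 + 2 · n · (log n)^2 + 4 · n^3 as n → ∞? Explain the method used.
f(n) ∈ Θ(n^4 · (log n)^2)

Compare the terms by growth order. For large n, n^a · (log n)^b dominates n^a' · (log n)^b' iff a > a', or (a = a' and b > b'). Ranking the 5 terms shows the dominant one is 5 · n^4 · (log n)^2. Hence f(n) ∈ Θ(n^4 · (log n)^2).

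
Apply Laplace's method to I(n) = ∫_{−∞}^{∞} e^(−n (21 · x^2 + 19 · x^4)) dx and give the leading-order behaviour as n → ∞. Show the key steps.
I(n) ~ sqrt(π/(21n))

φ(x) = 21 · x^2 + 19 · x^4 has its unique global minimum at x* = 0 (since φ'(x) = 42x + 76x^3 = 0 only at x = 0 for real x with both coefficients positive, and φ → ∞ as |x| → ∞). At x* = 0, φ(0) = 0 and φ''(0) = 42. Laplace's method then gives
  I(n) ~ sqrt(2π / (n · φ''(0))) · e^(−n φ(0)) = sqrt(2π / (42n)) = sqrt(π/(21n)).
The 19 · x^4 term contributes only at subleading order (an O(1/n) relative correction).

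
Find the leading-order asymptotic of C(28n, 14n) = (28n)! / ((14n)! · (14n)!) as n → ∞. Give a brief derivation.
C(28n, 14n) ~ (4)^(14n) · sqrt(1/(π·14n))

Write N = 14n. Apply Stirling to each factorial:
  (2N)! ~ sqrt(2π·2N) · (2N/e)^(2N),
  N! ~ sqrt(2π N) · (N/e)^N,
  (1N)! ~ sqrt(2π·1N) · (1N/e)^(1N).
The exponential factors combine to (2N)^(2N) / (N^N · (1N)^(1N)) = 2^(2N)/1^(1N) = (2^2/1^1)^N = (4)^N.
The square-root prefactors combine to sqrt(2π·2N) / (sqrt(2π N)·sqrt(2π·1N)) = sqrt(2 / (2π·1·N)) = sqrt(1/(π·14n)).
Substituting N = 14n: C(28n, 14n) ~ (4)^(14n) · sqrt(1/(π·14n)).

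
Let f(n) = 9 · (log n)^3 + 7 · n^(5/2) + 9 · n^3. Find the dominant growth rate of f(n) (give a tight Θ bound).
f(n) ∈ Θ(n^3)

Compare the terms by growth order. For large n, n^a · (log n)^b dominates n^a' · (log n)^b' iff a > a', or (a = a' and b > b'). Ranking the 3 terms shows the dominant one is 9 · n^3. Hence f(n) ∈ Θ(n^3).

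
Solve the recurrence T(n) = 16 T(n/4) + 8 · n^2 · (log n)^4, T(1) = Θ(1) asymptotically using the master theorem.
T(n) = Θ(n^2 · (log n)^5)

Here log_4 16 = 2 and f(n) = 8 · n^2 · (log n)^4 = Θ(n^(log_4 16) · (log n)^4). This is the extended Case 2 of the master theorem (f matches the critical exponent up to log factors), giving T(n) = Θ(n^(log_4 16) · (log n)^(4+1)) = Θ(n^2 · (log n)^5).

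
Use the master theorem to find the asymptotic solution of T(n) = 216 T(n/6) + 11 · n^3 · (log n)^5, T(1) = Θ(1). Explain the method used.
T(n) = Θ(n^3 · (log n)^6)

Here log_6 216 = 3 and f(n) = 11 · n^3 · (log n)^5 = Θ(n^(log_6 216) · (log n)^5). This is the extended Case 2 of the master theorem (f matches the critical exponent up to log factors), giving T(n) = Θ(n^(log_6 216) · (log n)^(5+1)) = Θ(n^3 · (log n)^6).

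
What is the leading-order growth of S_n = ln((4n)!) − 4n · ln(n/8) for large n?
S_n ~ 4n · (ln 32 − 1) + O(ln n)

Stirling: ln((4n)!) = 4n ln(4n) − 4n + O(ln n).
  S_n = 4n ln(4n) − 4n − 4n ln(n/8) + O(ln n)
      = 4n ln(4n) − 4n ln n + 4n ln 8 − 4n + O(ln n)
      = 4n ln 4 + 4n ln 8 − 4n + O(ln n)
      = 4n (ln 32 − 1) + O(ln n).
Numerically ln(32) − 1 ≈ 2.4657.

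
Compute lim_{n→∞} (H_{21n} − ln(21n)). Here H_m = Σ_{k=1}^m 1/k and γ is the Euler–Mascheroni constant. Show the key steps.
lim = γ

By Euler-Maclaurin, H_m = ln m + γ + O(1/m). So
  H_{21n} − ln(21n) = ln(21n) + γ − ln(21n) + O(1/n)
                       = ln(21/21) + γ + O(1/n).
Hence the limit is γ (since ln 1 = 0).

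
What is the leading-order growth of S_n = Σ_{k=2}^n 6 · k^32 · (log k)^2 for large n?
S_n ~ 2 · n^33 · (log n)^2 / 11

By integral comparison, S_n = ∫_1^n 6 · x^32 · (log x)^2 dx + O(n^32 · (log n)^2). For the integral, the leading term of ∫_1^n x^32 (log x)^2 dx is n^33/33 · (log n)^2 (by repeated integration by parts; each step lowers the log-exponent and produces a relatively O(1/log n) correction). Hence S_n ~ 2 · n^33 · (log n)^2 / 11.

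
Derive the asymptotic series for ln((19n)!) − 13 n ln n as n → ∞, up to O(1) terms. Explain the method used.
ln((19n)!) − 13 n ln n = 6 n ln n + 19(ln 19 − 1) n + (1/2) ln(2π·19n) + O(1/n)

Stirling: ln((19n)!) = 19n ln(19n) − 19n + (1/2) ln(2π·19n) + O(1/n).
Expand 19n ln(19n) = 19n (ln n + ln 19) = 19n ln n + 19n ln 19.
Subtract 13n ln n: leading term is (19 − 13) n ln n = 6 n ln n. The next term is 19n ln 19 − 19n = 19(ln 19 − 1) n. Then the (1/2) ln(2π·19n) correction.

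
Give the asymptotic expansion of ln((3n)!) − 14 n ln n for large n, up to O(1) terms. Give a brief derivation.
ln((3n)!) − 14 n ln n = −11 n ln n + 3(ln 3 − 1) n + (1/2) ln(2π·3n) + O(1/n)

Stirling: ln((3n)!) = 3n ln(3n) − 3n + (1/2) ln(2π·3n) + O(1/n).
Expand 3n ln(3n) = 3n (ln n + ln 3) = 3n ln n + 3n ln 3.
Subtract 14n ln n: leading term is (3 − 14) n ln n = −11 n ln n. The next term is 3n ln 3 − 3n = 3(ln 3 − 1) n. Then the (1/2) ln(2π·3n) correction.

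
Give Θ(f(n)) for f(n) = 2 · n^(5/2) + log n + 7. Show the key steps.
f(n) ∈ Θ(n^(5/2))

Compare the terms by growth order. For large n, n^a · (log n)^b dominates n^a' · (log n)^b' iff a > a', or (a = a' and b > b'). Ranking the 3 terms shows the dominant one is 2 · n^(5/2). Hence f(n) ∈ Θ(n^(5/2)).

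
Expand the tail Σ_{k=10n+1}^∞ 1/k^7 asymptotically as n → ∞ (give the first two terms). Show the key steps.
Σ_{k>10n} 1/k^7 = 1/(6 · (10n)^6) − 1/(2 · (10n)^7) + O(1/(10n)^8)

Compare to the integral: ∫_{10n}^∞ x^(−7) dx = [−x^(−6)/6]_{10n}^∞ = 1/((7−1)·(10n)^6). The Euler-Maclaurin correction adds −f(10n)/2 = −1/(2·(10n)^7). Euler-Maclaurin then gives
  Σ_{k>10n} 1/k^7 = ∫_{10n}^∞ dx/x^7 − 1/(2·(10n)^7) + O(1/(10n)^8).
(Equivalently this is ζ(7) − Σ_{k≤10n} 1/k^7.)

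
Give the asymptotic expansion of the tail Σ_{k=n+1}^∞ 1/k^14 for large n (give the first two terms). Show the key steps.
Σ_{k>n} 1/k^14 = 1/(13 · n^13) − 1/(2 · n^14) + O(1/n^15)

Compare to the integral: ∫_{n}^∞ x^(−14) dx = [−x^(−13)/13]_{n}^∞ = 1/((14−1)·n^13). The Euler-Maclaurin correction adds −f(n)/2 = −1/(2·n^14). Euler-Maclaurin then gives
  Σ_{k>n} 1/k^14 = ∫_{n}^∞ dx/x^14 − 1/(2·n^14) + O(1/n^15).
(Equivalently this is ζ(14) − Σ_{k≤n} 1/k^14.)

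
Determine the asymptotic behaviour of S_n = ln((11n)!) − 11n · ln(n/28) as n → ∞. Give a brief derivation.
S_n ~ 11n · (ln 308 − 1) + O(ln n)

Stirling: ln((11n)!) = 11n ln(11n) − 11n + O(ln n).
  S_n = 11n ln(11n) − 11n − 11n ln(n/28) + O(ln n)
      = 11n ln(11n) − 11n ln n + 11n ln 28 − 11n + O(ln n)
      = 11n ln 11 + 11n ln 28 − 11n + O(ln n)
      = 11n (ln 308 − 1) + O(ln n).
Numerically ln(308) − 1 ≈ 4.7301.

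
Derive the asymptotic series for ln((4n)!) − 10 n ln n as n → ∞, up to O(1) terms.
ln((4n)!) − 10 n ln n = −6 n ln n + 4(ln 4 − 1) n + (1/2) ln(2π·4n) + O(1/n)

Stirling: ln((4n)!) = 4n ln(4n) − 4n + (1/2) ln(2π·4n) + O(1/n).
Expand 4n ln(4n) = 4n (ln n + ln 4) = 4n ln n + 4n ln 4.
Subtract 10n ln n: leading term is (4 − 10) n ln n = −6 n ln n. The next term is 4n ln 4 − 4n = 4(ln 4 − 1) n. Then the (1/2) ln(2π·4n) correction.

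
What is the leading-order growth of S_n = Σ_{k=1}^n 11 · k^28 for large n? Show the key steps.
S_n ~ 11 · n^29 / 29

By integral comparison (Euler-Maclaurin), Σ_{k=1}^n 11 · k^28 = 11 · ∫_0^n x^28 dx + O(n^28) = 11 · n^29/29 + O(n^28). (Equivalently, Faulhaber's formula gives the same leading term.)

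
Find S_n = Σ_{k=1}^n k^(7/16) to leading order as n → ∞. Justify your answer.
S_n ~ (16/23) · n^(23/16)

Integral comparison: Σ_{k=1}^n k^(7/16) = ∫_0^n x^(7/16) dx + O(n^(7/16)). The integral is n^(1 + 7/16) / (1 + 7/16) = n^((7+16)/16) / ((7+16)/16) = (16/23) · n^(23/16).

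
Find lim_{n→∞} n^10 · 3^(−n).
lim = 0

Exponentials with base > 1 dominate every fixed polynomial: for any fixed c, n^c / 3^n → 0 as n → ∞ (e.g. by the ratio test, or by writing 3^n = e^(n ln 3) and noting e^(n ln 3) / n^c → ∞). Hence n^10 · 3^(−n) = n^10 / 3^n → 0.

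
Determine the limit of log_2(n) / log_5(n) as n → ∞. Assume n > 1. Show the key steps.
lim = ln(5) / ln(2) = log_2(5)

Change of base: log_2(n) = ln n / ln 2 and log_5(n) = ln n / ln 5. The ratio is (ln n / ln 2) · (ln 5 / ln n) = ln 5 / ln 2, a constant independent of n. So the limit is ln 5 / ln 2 = log_2(5).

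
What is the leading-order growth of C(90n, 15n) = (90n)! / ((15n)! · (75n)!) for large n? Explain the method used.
C(90n, 15n) ~ (46656/3125)^(15n) · sqrt(3/(5π·15n))

Write N = 15n. Apply Stirling to each factorial:
  (6N)! ~ sqrt(2π·6N) · (6N/e)^(6N),
  N! ~ sqrt(2π N) · (N/e)^N,
  (5N)! ~ sqrt(2π·5N) · (5N/e)^(5N).
The exponential factors combine to (6N)^(6N) / (N^N · (5N)^(5N)) = 6^(6N)/5^(5N) = (6^6/5^5)^N = (46656/3125)^N.
The square-root prefactors combine to sqrt(2π·6N) / (sqrt(2π N)·sqrt(2π·5N)) = sqrt(6 / (2π·5·N)) = sqrt(3/(5π·15n)).
Substituting N = 15n: C(90n, 15n) ~ (46656/3125)^(15n) · sqrt(3/(5π·15n)).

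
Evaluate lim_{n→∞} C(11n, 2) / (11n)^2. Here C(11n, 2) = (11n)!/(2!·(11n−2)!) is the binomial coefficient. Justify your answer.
lim = 1/2! = 1/2

With N = 11n → ∞: C(N, 2) / N^2 = [N(N−1)…(N−1)] / (2! · N^2) = (1/2!) · 1 · (1 − 1/(11n)). Each factor → 1 as N → ∞, so the limit is 1/2! = 1/2.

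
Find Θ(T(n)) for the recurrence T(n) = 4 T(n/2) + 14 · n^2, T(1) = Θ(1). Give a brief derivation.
T(n) = Θ(n^2 log n)

log_2 4 = 2, and f(n) = 14 · n^2 = Θ(n^(log_2 4)). This is Case 2 of the master theorem: T(n) = Θ(f(n) · log n) = Θ(n^2 log n).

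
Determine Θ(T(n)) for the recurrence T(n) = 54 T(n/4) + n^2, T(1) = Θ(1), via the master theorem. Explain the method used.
T(n) = Θ(n^(log_4 54))

Master theorem: compare f(n) = n^2 to n^(log_4 54) where log_4 54 ≈ 2.877. Since 2 < log_4 54, we have f(n) = O(n^(log_4 54 − ε)) for some ε > 0 — Case 1. Hence T(n) = Θ(n^(log_4 54)).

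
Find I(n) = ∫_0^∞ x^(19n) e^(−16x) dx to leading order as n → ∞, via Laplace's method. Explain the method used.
I(n) ~ (sqrt(2π·19n) / 16) · (19n/(16e))^(19n)

Write the integrand as exp(19n ln x − 16x) and set f(x) = 19n ln x − 16x. Then f'(x) = 19n/x − 16 = 0 at x* = 19n/16, and f''(x*) = −19n/x*^2 = −16^2/(19n). Laplace's method (interior maximum) gives
  I(n) ~ e^(f(x*)) · sqrt(2π / |f''(x*)|)
        = exp(19n ln(19n/16) − 19n) · sqrt(2π · 19n / 16^2)
        = (19n/16)^(19n) e^(−19n) · sqrt(2π·19n) / 16
        = (sqrt(2π·19n) / 16) · (19n/(16e))^(19n).
This matches Γ(19n+1)/16^(19n+1) with Stirling applied to Γ.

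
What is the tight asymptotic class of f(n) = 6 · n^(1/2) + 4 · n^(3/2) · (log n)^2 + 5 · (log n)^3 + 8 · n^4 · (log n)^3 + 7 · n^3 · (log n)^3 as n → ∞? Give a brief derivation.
f(n) ∈ Θ(n^4 · (log n)^3)

Compare the terms by growth order. For large n, n^a · (log n)^b dominates n^a' · (log n)^b' iff a > a', or (a = a' and b > b'). Ranking the 5 terms shows the dominant one is 8 · n^4 · (log n)^3. Hence f(n) ∈ Θ(n^4 · (log n)^3).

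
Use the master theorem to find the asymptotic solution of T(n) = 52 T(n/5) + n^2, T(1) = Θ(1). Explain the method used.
T(n) = Θ(n^(log_5 52))

Master theorem: compare f(n) = n^2 to n^(log_5 52) where log_5 52 ≈ 2.455. Since 2 < log_5 52, we have f(n) = O(n^(log_5 52 − ε)) for some ε > 0 — Case 1. Hence T(n) = Θ(n^(log_5 52)).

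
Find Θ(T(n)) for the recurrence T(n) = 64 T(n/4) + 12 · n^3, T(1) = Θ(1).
T(n) = Θ(n^3 log n)

log_4 64 = 3, and f(n) = 12 · n^3 = Θ(n^(log_4 64)). This is Case 2 of the master theorem: T(n) = Θ(f(n) · log n) = Θ(n^3 log n).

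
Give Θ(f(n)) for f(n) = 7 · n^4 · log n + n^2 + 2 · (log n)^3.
f(n) ∈ Θ(n^4 · log n)

Compare the terms by growth order. For large n, n^a · (log n)^b dominates n^a' · (log n)^b' iff a > a', or (a = a' and b > b'). Ranking the 3 terms shows the dominant one is 7 · n^4 · log n. Hence f(n) ∈ Θ(n^4 · log n).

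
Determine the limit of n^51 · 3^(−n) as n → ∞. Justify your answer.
lim = 0

Exponentials with base > 1 dominate every fixed polynomial: for any fixed c, n^c / 3^n → 0 as n → ∞ (e.g. by the ratio test, or by writing 3^n = e^(n ln 3) and noting e^(n ln 3) / n^c → ∞). Hence n^51 · 3^(−n) = n^51 / 3^n → 0.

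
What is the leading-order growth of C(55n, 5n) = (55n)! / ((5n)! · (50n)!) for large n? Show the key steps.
C(55n, 5n) ~ (285311670611/10000000000)^(5n) · sqrt(11/(20π·5n))

Write N = 5n. Apply Stirling to each factorial:
  (11N)! ~ sqrt(2π·11N) · (11N/e)^(11N),
  N! ~ sqrt(2π N) · (N/e)^N,
  (10N)! ~ sqrt(2π·10N) · (10N/e)^(10N).
The exponential factors combine to (11N)^(11N) / (N^N · (10N)^(10N)) = 11^(11N)/10^(10N) = (11^11/10^10)^N = (285311670611/10000000000)^N.
The square-root prefactors combine to sqrt(2π·11N) / (sqrt(2π N)·sqrt(2π·10N)) = sqrt(11 / (2π·10·N)) = sqrt(11/(20π·5n)).
Substituting N = 5n: C(55n, 5n) ~ (285311670611/10000000000)^(5n) · sqrt(11/(20π·5n)).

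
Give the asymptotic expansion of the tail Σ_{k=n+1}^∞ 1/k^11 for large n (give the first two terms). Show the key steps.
Σ_{k>n} 1/k^11 = 1/(10 · n^10) − 1/(2 · n^11) + O(1/n^12)

Compare to the integral: ∫_{n}^∞ x^(−11) dx = [−x^(−10)/10]_{n}^∞ = 1/((11−1)·n^10). The Euler-Maclaurin correction adds −f(n)/2 = −1/(2·n^11). Euler-Maclaurin then gives
  Σ_{k>n} 1/k^11 = ∫_{n}^∞ dx/x^11 − 1/(2·n^11) + O(1/n^12).
(Equivalently this is ζ(11) − Σ_{k≤n} 1/k^11.)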